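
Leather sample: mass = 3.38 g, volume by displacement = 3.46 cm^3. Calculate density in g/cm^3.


Density = mass / volume
Density = 3.38 / 3.46 = 0.977 g/cm^3


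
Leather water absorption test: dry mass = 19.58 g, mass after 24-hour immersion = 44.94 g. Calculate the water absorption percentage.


Water absorbed = 44.94 - 19.58 = 25.36 g
WA% = 25.36 / 19.58 x 100 = 129.5%


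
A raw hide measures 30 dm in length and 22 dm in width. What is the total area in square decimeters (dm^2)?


Area = length x width
Area = 30 x 22 = 660 dm^2


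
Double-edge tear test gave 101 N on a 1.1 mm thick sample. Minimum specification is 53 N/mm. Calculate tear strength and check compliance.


Tear strength = 91.8 N/mm
Compliant: Yes

Tear strength = 101 / 1.1 = 91.8 N/mm
Required minimum = 53 N/mm
Compliant: Yes


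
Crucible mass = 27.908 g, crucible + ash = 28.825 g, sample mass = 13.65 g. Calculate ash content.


Ash mass = 28.825 - 27.908 = 0.917 g
Ash% = 0.917 / 13.65 x 100 = 6.72%


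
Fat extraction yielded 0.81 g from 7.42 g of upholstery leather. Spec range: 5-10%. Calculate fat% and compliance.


Fat% = 0.81 / 7.42 x 100 = 10.9%
Spec range: 5-10%
Compliant: No


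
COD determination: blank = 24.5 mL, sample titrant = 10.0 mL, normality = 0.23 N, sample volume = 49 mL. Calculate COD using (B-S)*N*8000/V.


544.5 mg/L

COD = (24.5 - 10.0) x 0.23 x 8000 / 49
COD = 14.5 x 0.23 x 8000 / 49
COD = 544.5 mg/L


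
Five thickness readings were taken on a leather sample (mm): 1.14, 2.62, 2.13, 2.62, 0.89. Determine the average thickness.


Sum = 1.14 + 2.62 + 2.13 + 2.62 + 0.89 = 9.40
Average = 9.40 / 5 = 1.88 mm


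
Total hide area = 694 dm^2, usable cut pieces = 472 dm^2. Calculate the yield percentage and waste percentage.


Yield = 68.0%
Waste = 32.0%


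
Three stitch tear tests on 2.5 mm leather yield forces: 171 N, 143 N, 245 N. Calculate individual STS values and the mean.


STS1 = 171 / 2.5 = 68.4 N/mm
STS2 = 143 / 2.5 = 57.2 N/mm
STS3 = 245 / 2.5 = 98.0 N/mm
Mean = (68.4 + 57.2 + 98.0) / 3 = 74.5 N/mm


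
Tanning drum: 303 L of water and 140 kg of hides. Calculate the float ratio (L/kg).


2.2

Float ratio = water / hide weight
Ratio = 303 / 140 = 2.2


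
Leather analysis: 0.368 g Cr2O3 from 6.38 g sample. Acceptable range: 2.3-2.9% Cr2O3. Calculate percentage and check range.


Cr2O3% = 0.368 / 6.38 x 100 = 5.77%
Acceptable range: 2.3 to 2.9%
Within range: No


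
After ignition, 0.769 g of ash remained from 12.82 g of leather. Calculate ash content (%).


6.00%


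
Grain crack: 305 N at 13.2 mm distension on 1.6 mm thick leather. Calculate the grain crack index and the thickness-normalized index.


Crack index = 305 / 13.2 = 23.1 N/mm
Normalized = 23.1 / 1.6 = 14.4 N/mm per mm


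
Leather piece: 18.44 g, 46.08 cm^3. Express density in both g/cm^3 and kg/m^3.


Density = 18.44 / 46.08 = 0.400 g/cm^3
Convert: 0.400 x 1000 = 400 kg/m^3


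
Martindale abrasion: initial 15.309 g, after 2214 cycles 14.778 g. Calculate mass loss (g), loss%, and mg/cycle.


Mass loss = 0.531 g
Loss = 3.47%
Rate = 0.240 mg/cycle


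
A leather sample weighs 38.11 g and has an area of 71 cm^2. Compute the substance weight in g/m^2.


5367.6 g/m^2

Substance weight = mass / area x 10000
SW = 38.11 / 71 x 10000
SW = 5367.6 g/m^2


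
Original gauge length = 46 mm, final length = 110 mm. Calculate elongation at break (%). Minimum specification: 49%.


Extension = 110 - 46 = 64 mm
Elongation = 64 / 46 x 100 = 139.1%
Minimum required: 49%
Meets specification: Yes


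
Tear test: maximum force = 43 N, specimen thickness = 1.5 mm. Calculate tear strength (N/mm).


28.7 N/mm


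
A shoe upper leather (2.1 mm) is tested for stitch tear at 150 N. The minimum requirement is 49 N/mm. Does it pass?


STS = 71.4 N/mm
Passes: Yes


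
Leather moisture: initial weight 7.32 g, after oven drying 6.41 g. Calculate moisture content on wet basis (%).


Moisture = 7.32 - 6.41 = 0.91 g
MC = 0.91 / 7.32 x 100 = 12.4%


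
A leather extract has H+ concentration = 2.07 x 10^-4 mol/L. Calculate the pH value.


pH = -log10[H+]
pH = -log10(2.07 x 10^-4) = 3.68


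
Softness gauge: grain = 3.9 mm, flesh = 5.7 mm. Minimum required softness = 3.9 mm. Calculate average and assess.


Average = (3.9 + 5.7) / 2 = 4.80 mm
Minimum = 3.9 mm
Meets requirement: Yes


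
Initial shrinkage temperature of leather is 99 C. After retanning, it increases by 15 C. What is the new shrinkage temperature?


114 C


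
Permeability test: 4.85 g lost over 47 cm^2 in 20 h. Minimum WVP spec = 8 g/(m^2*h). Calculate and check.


WVP = 4.85 / (47 x 20) x 10000 = 51.60 g/(m^2*h)
Minimum: 8 g/(m^2*h)
Meets spec: Yes


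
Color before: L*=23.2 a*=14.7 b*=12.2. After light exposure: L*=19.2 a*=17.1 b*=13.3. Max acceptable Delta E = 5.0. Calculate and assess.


Delta E = 4.79
Passes: Yes


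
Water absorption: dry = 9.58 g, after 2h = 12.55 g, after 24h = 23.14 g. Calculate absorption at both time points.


WA (2h) = (12.55 - 9.58) / 9.58 x 100 = 31.0%
WA (24h) = (23.14 - 9.58) / 9.58 x 100 = 141.5%


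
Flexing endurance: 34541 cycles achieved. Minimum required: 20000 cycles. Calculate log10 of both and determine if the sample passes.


Achieved: log10 = 4.54
Required: log10 = 4.30
Passes: Yes

log10(34541) = 4.54
log10(20000) = 4.30
Passes: Yes


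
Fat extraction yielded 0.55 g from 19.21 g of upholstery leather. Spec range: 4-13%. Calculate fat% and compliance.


Fat content = 2.9%
Compliant: No

Fat% = 0.55 / 19.21 x 100 = 2.9%
Spec range: 4-13%
Compliant: No


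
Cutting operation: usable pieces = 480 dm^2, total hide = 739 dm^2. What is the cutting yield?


65.0%


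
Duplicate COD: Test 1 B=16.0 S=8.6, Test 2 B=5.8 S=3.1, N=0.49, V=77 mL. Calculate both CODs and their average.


COD1 = (16.0 - 8.6) x 0.49 x 8000 / 77 = 376.7 mg/L
COD2 = (5.8 - 3.1) x 0.49 x 8000 / 77 = 137.5 mg/L
Average = (376.7 + 137.5) / 2 = 257.1 mg/L


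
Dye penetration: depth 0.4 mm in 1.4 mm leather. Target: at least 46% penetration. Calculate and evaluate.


Penetration = 28.6%
Meets target: No

Penetration = 0.4 / 1.4 x 100 = 28.6%
Target: 46%
Meets target: No


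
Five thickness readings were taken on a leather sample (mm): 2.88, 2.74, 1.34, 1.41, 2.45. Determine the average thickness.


Sum = 2.88 + 2.74 + 1.34 + 1.41 + 2.45 = 10.82
Average = 10.82 / 5 = 2.16 mm


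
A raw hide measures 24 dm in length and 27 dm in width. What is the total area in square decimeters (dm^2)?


648 dm^2

Area = length x width
Area = 24 x 27 = 648 dm^2


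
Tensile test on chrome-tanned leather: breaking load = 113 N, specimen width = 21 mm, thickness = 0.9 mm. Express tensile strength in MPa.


5.98 MPa


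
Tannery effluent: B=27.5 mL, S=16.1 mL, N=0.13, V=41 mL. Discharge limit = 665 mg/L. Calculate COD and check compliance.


COD = 289.2 mg/L
Compliant: Yes


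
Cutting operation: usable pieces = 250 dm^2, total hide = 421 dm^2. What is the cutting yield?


59.4%

Yield = usable / total x 100
Yield = 250 / 421 x 100 = 59.4%


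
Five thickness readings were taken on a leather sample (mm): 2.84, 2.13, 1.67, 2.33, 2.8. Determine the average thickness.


2.35 mm

Sum = 2.84 + 2.13 + 1.67 + 2.33 + 2.8 = 11.77
Average = 11.77 / 5 = 2.35 mm


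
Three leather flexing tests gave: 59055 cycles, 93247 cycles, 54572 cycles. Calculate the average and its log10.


Average = (59055 + 93247 + 54572) / 3 = 68958 cycles
log10(68958) = 4.84


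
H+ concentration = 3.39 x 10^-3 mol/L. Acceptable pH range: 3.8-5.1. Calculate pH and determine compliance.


pH = -log10(3.39 x 10^-3) = 2.47
Range: 3.8 to 5.1
Compliant: No


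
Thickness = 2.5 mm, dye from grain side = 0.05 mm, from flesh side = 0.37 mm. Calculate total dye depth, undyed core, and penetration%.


Total dyed = 0.05 + 0.37 = 0.42 mm
Undyed core = 2.5 - 0.42 = 2.08 mm
Penetration = 0.42 / 2.5 x 100 = 16.8%


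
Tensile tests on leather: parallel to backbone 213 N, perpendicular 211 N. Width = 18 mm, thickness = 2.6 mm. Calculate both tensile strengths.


Parallel = 4.55 N/mm^2
Perpendicular = 4.51 N/mm^2

Area = 18 x 2.6 = 46.8 mm^2
TS (parallel) = 213 / 46.8 = 4.55 N/mm^2
TS (perpendicular) = 211 / 46.8 = 4.51 N/mm^2


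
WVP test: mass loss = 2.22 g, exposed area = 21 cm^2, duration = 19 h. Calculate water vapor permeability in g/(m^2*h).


WVP = mass_loss / (area x time) x 10000
WVP = 2.22 / (21 x 19) x 10000
WVP = 2.22 / 399 x 10000 = 55.64 g/(m^2*h)


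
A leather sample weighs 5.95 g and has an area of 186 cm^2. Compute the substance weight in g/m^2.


Substance weight = mass / area x 10000
SW = 5.95 / 186 x 10000
SW = 319.9 g/m^2


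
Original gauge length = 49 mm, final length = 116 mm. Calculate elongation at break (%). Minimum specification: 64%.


Elongation = 136.7%
Meets spec: Yes

Extension = 116 - 49 = 67 mm
Elongation = 67 / 49 x 100 = 136.7%
Minimum required: 64%
Meets specification: Yes


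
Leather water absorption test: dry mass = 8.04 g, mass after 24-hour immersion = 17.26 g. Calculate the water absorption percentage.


114.7%


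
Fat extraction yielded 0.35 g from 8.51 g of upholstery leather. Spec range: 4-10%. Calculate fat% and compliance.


Fat% = 0.35 / 8.51 x 100 = 4.1%
Spec range: 4-10%
Compliant: Yes


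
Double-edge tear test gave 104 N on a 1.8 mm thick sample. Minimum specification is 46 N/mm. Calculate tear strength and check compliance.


Tear strength = 57.8 N/mm
Compliant: Yes


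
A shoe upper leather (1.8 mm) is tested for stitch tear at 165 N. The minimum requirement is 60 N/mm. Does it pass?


STS = 91.7 N/mm
Passes: Yes

STS = 165 / 1.8 = 91.7 N/mm
Minimum required: 60 N/mm
Passes: Yes


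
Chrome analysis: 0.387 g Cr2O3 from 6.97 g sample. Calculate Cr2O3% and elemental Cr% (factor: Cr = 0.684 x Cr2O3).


Cr2O3 = 5.55%
Cr = 3.80%

Cr2O3% = 0.387 / 6.97 x 100 = 5.55%
Cr% = 5.55 x 0.684 = 3.80%


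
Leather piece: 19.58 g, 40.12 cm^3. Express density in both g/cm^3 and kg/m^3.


0.488 g/cm^3
488 kg/m^3

Density = 19.58 / 40.12 = 0.488 g/cm^3
Convert: 0.488 x 1000 = 488 kg/m^3


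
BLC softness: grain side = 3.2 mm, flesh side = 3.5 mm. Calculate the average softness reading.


3.35 mm


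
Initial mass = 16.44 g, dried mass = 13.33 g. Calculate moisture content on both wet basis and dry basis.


Wet basis = 18.9%
Dry basis = 23.3%


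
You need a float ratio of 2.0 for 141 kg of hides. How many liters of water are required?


282.0 L

Water = hide weight x target ratio
Water = 141 x 2.0 = 282.0 L


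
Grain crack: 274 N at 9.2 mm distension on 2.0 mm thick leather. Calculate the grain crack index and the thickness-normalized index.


Crack index = 274 / 9.2 = 29.8 N/mm
Normalized = 29.8 / 2.0 = 14.9 N/mm per mm


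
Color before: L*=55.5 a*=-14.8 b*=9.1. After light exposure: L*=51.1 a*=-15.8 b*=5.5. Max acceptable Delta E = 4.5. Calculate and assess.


dL = -4.4, da = -1.0, db = -3.6
dE = sqrt((-4.4)^2 + (-1.0)^2 + (-3.6)^2) = 5.77
Max = 4.5
Passes: No


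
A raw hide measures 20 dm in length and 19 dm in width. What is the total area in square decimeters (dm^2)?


380 dm^2


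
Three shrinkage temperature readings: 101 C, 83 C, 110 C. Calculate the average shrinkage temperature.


98.0 C

Average = (101 + 83 + 110) / 3
Average = 294 / 3 = 98.0 C


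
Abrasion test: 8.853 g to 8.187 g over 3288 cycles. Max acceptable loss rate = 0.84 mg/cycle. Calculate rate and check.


Loss = 8.853 - 8.187 = 0.666 g
Rate = 0.666 g / 3288 cycles x 1000 = 0.203 mg/cycle
Max = 0.84 mg/cycle
Passes: Yes


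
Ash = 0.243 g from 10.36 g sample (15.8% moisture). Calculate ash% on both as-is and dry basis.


As-is ash = 2.35%
Dry-basis ash = 2.79%


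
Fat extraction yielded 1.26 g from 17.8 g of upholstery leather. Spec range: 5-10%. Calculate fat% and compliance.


Fat content = 7.1%
Compliant: Yes

Fat% = 1.26 / 17.8 x 100 = 7.1%
Spec range: 5-10%
Compliant: Yes


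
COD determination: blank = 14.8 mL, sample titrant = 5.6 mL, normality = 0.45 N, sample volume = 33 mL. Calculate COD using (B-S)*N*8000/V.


1003.6 mg/L

COD = (14.8 - 5.6) x 0.45 x 8000 / 33
COD = 9.2 x 0.45 x 8000 / 33
COD = 1003.6 mg/L


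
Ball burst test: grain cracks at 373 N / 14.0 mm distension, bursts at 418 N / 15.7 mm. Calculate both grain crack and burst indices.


Crack index = 373 / 14.0 = 26.6 N/mm
Burst index = 418 / 15.7 = 26.6 N/mm


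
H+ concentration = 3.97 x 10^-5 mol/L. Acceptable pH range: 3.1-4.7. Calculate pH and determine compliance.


pH = -log10(3.97 x 10^-5) = 4.40
Range: 3.1 to 4.7
Compliant: Yes


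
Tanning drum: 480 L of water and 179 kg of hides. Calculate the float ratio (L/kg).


2.7


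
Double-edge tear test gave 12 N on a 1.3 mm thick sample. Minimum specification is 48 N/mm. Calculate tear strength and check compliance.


Tear strength = 9.2 N/mm
Compliant: No

Tear strength = 12 / 1.3 = 9.2 N/mm
Required minimum = 48 N/mm
Compliant: No


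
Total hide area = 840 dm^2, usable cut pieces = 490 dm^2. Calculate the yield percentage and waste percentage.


Yield = 490 / 840 x 100 = 58.3%
Waste = 840 - 490 = 350 dm^2
Waste% = 100 - 58.3 = 41.7%


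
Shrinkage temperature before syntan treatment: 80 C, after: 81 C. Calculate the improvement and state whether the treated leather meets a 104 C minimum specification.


Improvement = 1 C
Meets 104 C spec: No


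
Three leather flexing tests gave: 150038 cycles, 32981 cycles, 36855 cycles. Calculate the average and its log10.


Average = 73291 cycles
log10 = 4.87

Average = (150038 + 32981 + 36855) / 3 = 73291 cycles
log10(73291) = 4.87


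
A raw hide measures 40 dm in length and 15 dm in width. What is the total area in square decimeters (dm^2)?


Area = length x width
Area = 40 x 15 = 600 dm^2


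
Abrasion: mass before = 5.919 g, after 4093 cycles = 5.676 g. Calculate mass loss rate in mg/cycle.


Mass loss = 5.919 - 5.676 = 0.243 g
Rate = 0.243 / 4093 x 1000 = 0.059 mg/cycle


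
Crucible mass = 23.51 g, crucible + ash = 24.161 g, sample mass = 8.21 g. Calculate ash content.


Ash mass = 24.161 - 23.51 = 0.651 g
Ash% = 0.651 / 8.21 x 100 = 7.93%


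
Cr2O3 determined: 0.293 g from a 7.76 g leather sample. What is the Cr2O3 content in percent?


3.78%


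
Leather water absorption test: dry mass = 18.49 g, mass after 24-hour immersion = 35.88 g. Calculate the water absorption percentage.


Water absorbed = 35.88 - 18.49 = 17.39 g
WA% = 17.39 / 18.49 x 100 = 94.1%


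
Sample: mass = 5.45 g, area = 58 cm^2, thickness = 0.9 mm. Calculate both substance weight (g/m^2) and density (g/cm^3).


SW = 5.45 / 58 x 10000 = 939.7 g/m^2
Volume = 58 x 0.9 / 10 = 5.22 cm^3
Density = 5.45 / 5.22 = 1.044 g/cm^3


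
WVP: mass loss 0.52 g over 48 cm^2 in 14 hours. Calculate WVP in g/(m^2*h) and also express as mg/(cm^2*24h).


WVP = 0.52 / (48 x 14) x 10000 = 7.74 g/(m^2*h)
Mass loss in mg = 0.52 x 1000 = 520 mg
Per cm^2 per 24h in mg: 520 x 24 / (48 x 14) = 12480 / 672 = 18.57 mg/(cm^2*24h)


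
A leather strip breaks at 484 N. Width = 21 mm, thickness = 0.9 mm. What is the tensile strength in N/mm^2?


25.61 N/mm^2

Cross-sectional area = 21 x 0.9 = 18.9 mm^2
Tensile strength = 484 / 18.9 = 25.61 N/mm^2


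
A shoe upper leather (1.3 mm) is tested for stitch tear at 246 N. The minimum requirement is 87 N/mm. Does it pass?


STS = 246 / 1.3 = 189.2 N/mm
Minimum required: 87 N/mm
Passes: Yes


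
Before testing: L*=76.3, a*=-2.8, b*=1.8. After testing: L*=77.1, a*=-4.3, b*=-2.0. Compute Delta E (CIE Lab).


dL = 77.1 - 76.3 = 0.8
da = -4.3 - (-2.8) = -1.5
db = -2.0 - 1.8 = -3.8
dE = sqrt((0.8)^2 + (-1.5)^2 + (-3.8)^2) = 4.16


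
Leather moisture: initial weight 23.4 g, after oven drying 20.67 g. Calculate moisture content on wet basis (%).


Moisture = 23.4 - 20.67 = 2.73 g
MC = 2.73 / 23.4 x 100 = 11.7%


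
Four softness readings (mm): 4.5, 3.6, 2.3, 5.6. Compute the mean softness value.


4.00 mm

Sum = 4.5 + 3.6 + 2.3 + 5.6
Mean = 16.0 / 4 = 4.00 mm


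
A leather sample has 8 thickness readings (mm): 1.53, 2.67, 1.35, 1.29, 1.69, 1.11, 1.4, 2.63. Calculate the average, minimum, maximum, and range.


Sum = 13.67
Average = 13.67 / 8 = 1.71 mm
Minimum = 1.11 mm
Maximum = 2.67 mm
Range = 2.67 - 1.11 = 1.56 mm


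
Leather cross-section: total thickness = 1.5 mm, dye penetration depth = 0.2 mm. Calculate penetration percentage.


Penetration% = 0.2 / 1.5 x 100
Penetration = 13.3%


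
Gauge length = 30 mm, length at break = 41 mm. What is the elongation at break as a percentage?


Extension = 41 - 30 = 11 mm
Elongation = 11 / 30 x 100 = 36.7%


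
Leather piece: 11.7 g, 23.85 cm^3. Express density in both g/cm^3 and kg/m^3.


Density = 11.7 / 23.85 = 0.491 g/cm^3
Convert: 0.491 x 1000 = 491 kg/m^3


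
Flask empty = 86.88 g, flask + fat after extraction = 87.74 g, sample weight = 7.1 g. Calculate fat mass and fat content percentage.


Fat mass = 0.86 g
Fat content = 12.1%


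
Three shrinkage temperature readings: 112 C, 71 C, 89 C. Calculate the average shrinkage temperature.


90.7 C


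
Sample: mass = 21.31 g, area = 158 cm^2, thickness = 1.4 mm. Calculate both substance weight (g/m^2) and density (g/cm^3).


SW = 21.31 / 158 x 10000 = 1348.7 g/m^2
Volume = 158 x 1.4 / 10 = 22.12 cm^3
Density = 21.31 / 22.12 = 0.963 g/cm^3


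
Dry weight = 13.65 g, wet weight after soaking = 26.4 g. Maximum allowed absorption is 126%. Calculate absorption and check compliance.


WA = (26.4 - 13.65) / 13.65 x 100 = 93.4%
Maximum allowed: 126%
Compliant: Yes


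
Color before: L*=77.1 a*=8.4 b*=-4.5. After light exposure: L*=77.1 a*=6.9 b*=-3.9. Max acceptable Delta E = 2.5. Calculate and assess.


dL = 0.0, da = -1.5, db = 0.6
dE = sqrt((0.0)^2 + (-1.5)^2 + (0.6)^2) = 1.62
Max = 2.5
Passes: Yes


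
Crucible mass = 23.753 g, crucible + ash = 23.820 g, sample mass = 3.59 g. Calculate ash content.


Ash mass = 0.067 g
Ash content = 1.87%

Ash mass = 23.820 - 23.753 = 0.067 g
Ash% = 0.067 / 3.59 x 100 = 1.87%


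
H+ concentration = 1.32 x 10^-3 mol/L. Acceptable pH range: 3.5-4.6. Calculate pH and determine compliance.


pH = 2.88
Compliant: No

pH = -log10(1.32 x 10^-3) = 2.88
Range: 3.5 to 4.6
Compliant: No


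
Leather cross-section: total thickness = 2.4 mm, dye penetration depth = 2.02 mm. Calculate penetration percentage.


84.2%


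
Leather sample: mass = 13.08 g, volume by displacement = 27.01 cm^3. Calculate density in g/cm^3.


0.484 g/cm^3


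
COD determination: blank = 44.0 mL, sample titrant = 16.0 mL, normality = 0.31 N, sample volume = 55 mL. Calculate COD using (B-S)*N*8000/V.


1262.5 mg/L


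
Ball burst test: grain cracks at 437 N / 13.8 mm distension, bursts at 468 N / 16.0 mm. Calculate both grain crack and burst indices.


Crack index = 437 / 13.8 = 31.7 N/mm
Burst index = 468 / 16.0 = 29.3 N/mm


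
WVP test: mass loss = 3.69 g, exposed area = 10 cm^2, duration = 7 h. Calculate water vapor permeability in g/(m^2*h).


WVP = mass_loss / (area x time) x 10000
WVP = 3.69 / (10 x 7) x 10000
WVP = 3.69 / 70 x 10000 = 527.14 g/(m^2*h)


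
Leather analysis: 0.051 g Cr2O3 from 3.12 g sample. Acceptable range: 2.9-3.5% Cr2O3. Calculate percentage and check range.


Cr2O3% = 0.051 / 3.12 x 100 = 1.63%
Acceptable range: 2.9 to 3.5%
Within range: No


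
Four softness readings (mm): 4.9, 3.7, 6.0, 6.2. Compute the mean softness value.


Sum = 4.9 + 3.7 + 6.0 + 6.2
Mean = 20.8 / 4 = 5.20 mm


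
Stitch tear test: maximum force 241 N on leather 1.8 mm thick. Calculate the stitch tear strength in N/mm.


133.9 N/mm

Stitch tear strength = force / thickness
STS = 241 / 1.8 = 133.9 N/mm


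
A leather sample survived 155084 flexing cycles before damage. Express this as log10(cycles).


5.19

log10(155084) = 5.19


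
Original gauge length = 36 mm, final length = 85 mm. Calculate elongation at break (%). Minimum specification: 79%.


Extension = 85 - 36 = 49 mm
Elongation = 49 / 36 x 100 = 136.1%
Minimum required: 79%
Meets specification: Yes


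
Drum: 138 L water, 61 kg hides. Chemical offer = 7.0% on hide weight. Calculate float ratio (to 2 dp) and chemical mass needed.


Float ratio = 138 / 61 = 2.26
Chemical = 61 x 7.0 / 100 = 4.27 kg


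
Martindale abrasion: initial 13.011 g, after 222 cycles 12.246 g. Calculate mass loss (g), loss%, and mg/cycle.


Loss = 13.011 - 12.246 = 0.765 g
Loss% = 0.765 / 13.011 x 100 = 5.88%
Rate = 0.765 / 222 x 1000 = 3.446 mg/cycle


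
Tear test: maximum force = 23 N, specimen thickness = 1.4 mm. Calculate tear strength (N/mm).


16.4 N/mm


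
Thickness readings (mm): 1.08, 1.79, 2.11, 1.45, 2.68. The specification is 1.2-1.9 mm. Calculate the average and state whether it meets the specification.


Sum = 9.11
Average = 9.11 / 5 = 1.82 mm
Specification range: 1.2 to 1.9 mm
Within spec: Yes


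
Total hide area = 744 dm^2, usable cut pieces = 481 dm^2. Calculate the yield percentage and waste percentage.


Yield = 481 / 744 x 100 = 64.7%
Waste = 744 - 481 = 263 dm^2
Waste% = 100 - 64.7 = 35.3%


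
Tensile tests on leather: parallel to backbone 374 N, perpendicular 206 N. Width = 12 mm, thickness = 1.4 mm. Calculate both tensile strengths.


Area = 12 x 1.4 = 16.8 mm^2
TS (parallel) = 374 / 16.8 = 22.26 N/mm^2
TS (perpendicular) = 206 / 16.8 = 12.26 N/mm^2


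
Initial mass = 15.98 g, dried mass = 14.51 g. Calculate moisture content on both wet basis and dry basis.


Wet basis = 9.2%
Dry basis = 10.1%


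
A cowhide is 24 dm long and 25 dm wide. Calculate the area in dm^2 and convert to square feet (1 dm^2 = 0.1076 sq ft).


600 dm^2
64.56 sq ft


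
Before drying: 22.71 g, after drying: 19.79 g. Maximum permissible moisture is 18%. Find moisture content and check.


MC = (22.71 - 19.79) / 22.71 x 100 = 12.9%
Maximum: 18%
Acceptable: Yes


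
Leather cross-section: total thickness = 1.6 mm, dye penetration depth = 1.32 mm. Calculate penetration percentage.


Penetration% = 1.32 / 1.6 x 100
Penetration = 82.5%


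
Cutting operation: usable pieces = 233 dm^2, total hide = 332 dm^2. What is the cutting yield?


Yield = usable / total x 100
Yield = 233 / 332 x 100 = 70.2%


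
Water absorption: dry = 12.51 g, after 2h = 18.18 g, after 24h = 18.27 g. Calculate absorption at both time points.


WA (2h) = (18.18 - 12.51) / 12.51 x 100 = 45.3%
WA (24h) = (18.27 - 12.51) / 12.51 x 100 = 46.0%


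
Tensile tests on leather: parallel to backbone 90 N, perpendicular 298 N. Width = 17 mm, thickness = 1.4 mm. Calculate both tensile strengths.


Parallel = 3.78 N/mm^2
Perpendicular = 12.52 N/mm^2

Area = 17 x 1.4 = 23.8 mm^2
TS (parallel) = 90 / 23.8 = 3.78 N/mm^2
TS (perpendicular) = 298 / 23.8 = 12.52 N/mm^2


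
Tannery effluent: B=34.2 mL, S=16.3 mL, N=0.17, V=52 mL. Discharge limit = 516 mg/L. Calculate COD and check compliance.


COD = (34.2 - 16.3) x 0.17 x 8000 / 52 = 468.2 mg/L
Limit: 516 mg/L
Compliant: Yes


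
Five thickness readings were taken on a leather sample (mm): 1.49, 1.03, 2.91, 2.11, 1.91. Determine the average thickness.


Sum = 1.49 + 1.03 + 2.91 + 2.11 + 1.91 = 9.45
Average = 9.45 / 5 = 1.89 mm


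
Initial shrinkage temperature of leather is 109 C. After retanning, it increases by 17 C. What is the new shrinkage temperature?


126 C


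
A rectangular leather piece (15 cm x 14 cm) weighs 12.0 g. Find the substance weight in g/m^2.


Area = 15 x 14 = 210 cm^2
SW = 12.0 / 210 x 10000 = 571.4 g/m^2


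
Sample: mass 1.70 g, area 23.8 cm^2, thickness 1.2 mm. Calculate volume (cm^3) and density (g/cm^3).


Thickness in cm = 1.2 / 10 = 0.12 cm
Volume = 23.8 x 0.12 = 2.856 cm^3
Density = 1.70 / 2.856 = 0.595 g/cm^3


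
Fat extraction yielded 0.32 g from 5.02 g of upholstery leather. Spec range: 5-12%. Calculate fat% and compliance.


Fat content = 6.4%
Compliant: Yes

Fat% = 0.32 / 5.02 x 100 = 6.4%
Spec range: 5-12%
Compliant: Yes


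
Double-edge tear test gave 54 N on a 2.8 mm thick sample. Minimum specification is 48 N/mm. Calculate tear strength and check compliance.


Tear strength = 19.3 N/mm
Compliant: No

Tear strength = 54 / 2.8 = 19.3 N/mm
Required minimum = 48 N/mm
Compliant: No


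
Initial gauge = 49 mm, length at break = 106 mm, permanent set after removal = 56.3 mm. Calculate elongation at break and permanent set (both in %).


Elongation at break = 116.3%
Permanent set = 14.9%

Elongation at break = (106 - 49) / 49 x 100 = 116.3%
Permanent set = (56.3 - 49) / 49 x 100 = 14.9%


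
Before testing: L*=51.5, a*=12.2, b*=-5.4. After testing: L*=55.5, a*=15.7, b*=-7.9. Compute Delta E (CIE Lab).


Delta E = 5.87

dL = 55.5 - 51.5 = 4.0
da = 15.7 - 12.2 = 3.5
db = -7.9 - (-5.4) = -2.5
dE = sqrt((4.0)^2 + (3.5)^2 + (-2.5)^2) = 5.87


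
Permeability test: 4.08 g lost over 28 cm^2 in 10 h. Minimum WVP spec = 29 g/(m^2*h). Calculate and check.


WVP = 145.71 g/(m^2*h)
Meets specification: Yes

WVP = 4.08 / (28 x 10) x 10000 = 145.71 g/(m^2*h)
Minimum: 29 g/(m^2*h)
Meets spec: Yes


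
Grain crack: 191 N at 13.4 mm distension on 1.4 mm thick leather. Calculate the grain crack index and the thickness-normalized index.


Crack index = 191 / 13.4 = 14.3 N/mm
Normalized = 14.3 / 1.4 = 10.2 N/mm per mm


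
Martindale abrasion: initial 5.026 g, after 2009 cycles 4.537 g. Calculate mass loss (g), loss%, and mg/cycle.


Mass loss = 0.489 g
Loss = 9.73%
Rate = 0.243 mg/cycle


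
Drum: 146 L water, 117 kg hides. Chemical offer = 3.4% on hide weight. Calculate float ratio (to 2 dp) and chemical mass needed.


Float ratio = 146 / 117 = 1.25
Chemical = 117 x 3.4 / 100 = 3.978 kg


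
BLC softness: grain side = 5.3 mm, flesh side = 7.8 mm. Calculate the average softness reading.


Average = (5.3 + 7.8) / 2
Average = 6.55 mm


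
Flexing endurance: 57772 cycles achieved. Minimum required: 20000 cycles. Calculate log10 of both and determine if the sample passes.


log10(57772) = 4.76
log10(20000) = 4.30
Passes: Yes


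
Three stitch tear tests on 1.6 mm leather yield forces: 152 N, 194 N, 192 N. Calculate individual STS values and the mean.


STS1 = 95.0 N/mm
STS2 = 121.3 N/mm
STS3 = 120.0 N/mm
Mean = 112.1 N/mm

STS1 = 152 / 1.6 = 95.0 N/mm
STS2 = 194 / 1.6 = 121.3 N/mm
STS3 = 192 / 1.6 = 120.0 N/mm
Mean = (95.0 + 121.3 + 120.0) / 3 = 112.1 N/mm


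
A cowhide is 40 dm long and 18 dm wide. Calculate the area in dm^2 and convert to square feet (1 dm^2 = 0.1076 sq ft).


Area = 40 x 18 = 720 dm^2
Conversion: 720 x 0.1076 = 77.47 sq ft


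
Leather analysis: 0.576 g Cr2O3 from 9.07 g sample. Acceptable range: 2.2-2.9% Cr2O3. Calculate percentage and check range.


Cr2O3% = 0.576 / 9.07 x 100 = 6.35%
Acceptable range: 2.2 to 2.9%
Within range: No


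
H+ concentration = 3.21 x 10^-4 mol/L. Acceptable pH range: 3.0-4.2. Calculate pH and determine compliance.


pH = 3.49
Compliant: Yes


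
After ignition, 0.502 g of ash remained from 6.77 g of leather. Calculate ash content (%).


7.42%


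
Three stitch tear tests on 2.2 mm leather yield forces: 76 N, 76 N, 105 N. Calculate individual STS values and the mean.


STS1 = 76 / 2.2 = 34.5 N/mm
STS2 = 76 / 2.2 = 34.5 N/mm
STS3 = 105 / 2.2 = 47.7 N/mm
Mean = (34.5 + 34.5 + 47.7) / 3 = 38.9 N/mm


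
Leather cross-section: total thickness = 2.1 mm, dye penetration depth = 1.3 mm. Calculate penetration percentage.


61.9%

Penetration% = 1.3 / 2.1 x 100
Penetration = 61.9%


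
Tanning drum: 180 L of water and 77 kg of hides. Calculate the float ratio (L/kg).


2.3

Float ratio = water / hide weight
Ratio = 180 / 77 = 2.3


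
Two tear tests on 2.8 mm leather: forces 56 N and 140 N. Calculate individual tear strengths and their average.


Tear 1 = 20.0 N/mm
Tear 2 = 50.0 N/mm
Average = 35.0 N/mm

Tear 1 = 56 / 2.8 = 20.0 N/mm
Tear 2 = 140 / 2.8 = 50.0 N/mm
Average = (20.0 + 50.0) / 2 = 35.0 N/mm


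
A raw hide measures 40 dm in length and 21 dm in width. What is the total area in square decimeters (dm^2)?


840 dm^2

Area = length x width
Area = 40 x 21 = 840 dm^2


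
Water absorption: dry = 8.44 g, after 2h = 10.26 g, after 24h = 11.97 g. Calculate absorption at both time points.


2h absorption = 21.6%
24h absorption = 41.8%


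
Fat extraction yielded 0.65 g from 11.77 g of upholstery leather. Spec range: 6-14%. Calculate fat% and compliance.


Fat content = 5.5%
Compliant: No

Fat% = 0.65 / 11.77 x 100 = 5.5%
Spec range: 6-14%
Compliant: No


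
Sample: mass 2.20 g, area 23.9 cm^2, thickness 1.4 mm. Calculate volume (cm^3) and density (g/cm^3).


Thickness in cm = 1.4 / 10 = 0.14 cm
Volume = 23.9 x 0.14 = 3.346 cm^3
Density = 2.20 / 3.346 = 0.658 g/cm^3


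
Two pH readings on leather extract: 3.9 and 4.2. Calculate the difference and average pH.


Difference = |3.9 - 4.2| = 0.3
Average = (3.9 + 4.2) / 2 = 4.05


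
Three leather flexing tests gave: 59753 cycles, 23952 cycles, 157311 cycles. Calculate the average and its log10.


Average = (59753 + 23952 + 157311) / 3 = 80339 cycles
log10(80339) = 4.90


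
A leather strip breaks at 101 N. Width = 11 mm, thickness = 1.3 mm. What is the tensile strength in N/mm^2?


Cross-sectional area = 11 x 1.3 = 14.3 mm^2
Tensile strength = 101 / 14.3 = 7.06 N/mm^2


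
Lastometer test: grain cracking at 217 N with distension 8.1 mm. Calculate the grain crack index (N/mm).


Grain crack index = force / distension
Index = 217 / 8.1 = 26.8 N/mm


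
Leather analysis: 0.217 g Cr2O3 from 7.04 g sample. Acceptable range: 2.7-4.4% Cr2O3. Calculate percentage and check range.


Cr2O3% = 0.217 / 7.04 x 100 = 3.08%
Acceptable range: 2.7 to 4.4%
Within range: Yes


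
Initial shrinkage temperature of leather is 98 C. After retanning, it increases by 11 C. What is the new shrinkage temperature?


New Ts = 98 + 11 = 109 C


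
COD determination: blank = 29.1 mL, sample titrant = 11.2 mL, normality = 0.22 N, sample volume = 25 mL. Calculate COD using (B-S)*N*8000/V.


1260.2 mg/L

COD = (29.1 - 11.2) x 0.22 x 8000 / 25
COD = 17.9 x 0.22 x 8000 / 25
COD = 1260.2 mg/L


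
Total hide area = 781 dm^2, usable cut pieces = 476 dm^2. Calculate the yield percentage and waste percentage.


Yield = 476 / 781 x 100 = 60.9%
Waste = 781 - 476 = 305 dm^2
Waste% = 100 - 60.9 = 39.1%


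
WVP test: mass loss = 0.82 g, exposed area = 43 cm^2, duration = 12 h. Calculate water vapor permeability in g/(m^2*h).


WVP = mass_loss / (area x time) x 10000
WVP = 0.82 / (43 x 12) x 10000
WVP = 0.82 / 516 x 10000 = 15.89 g/(m^2*h)


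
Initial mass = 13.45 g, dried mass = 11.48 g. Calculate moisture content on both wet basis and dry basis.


Moisture lost = 13.45 - 11.48 = 1.97 g
Wet basis MC = 1.97 / 13.45 x 100 = 14.6%
Dry basis MC = 1.97 / 11.48 x 100 = 17.2%


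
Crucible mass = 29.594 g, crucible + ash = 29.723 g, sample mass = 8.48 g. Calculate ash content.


Ash mass = 29.723 - 29.594 = 0.129 g
Ash% = 0.129 / 8.48 x 100 = 1.52%


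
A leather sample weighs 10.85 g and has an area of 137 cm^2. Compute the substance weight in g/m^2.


792.0 g/m^2


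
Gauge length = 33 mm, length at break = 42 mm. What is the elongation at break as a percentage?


27.3%


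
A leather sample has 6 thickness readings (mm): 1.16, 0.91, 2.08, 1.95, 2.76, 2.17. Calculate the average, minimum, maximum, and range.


Sum = 11.03
Average = 11.03 / 6 = 1.84 mm
Minimum = 0.91 mm
Maximum = 2.76 mm
Range = 2.76 - 0.91 = 1.85 mm


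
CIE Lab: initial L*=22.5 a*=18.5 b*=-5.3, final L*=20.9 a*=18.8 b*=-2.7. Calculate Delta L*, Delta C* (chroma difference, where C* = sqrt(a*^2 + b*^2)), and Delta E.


Delta L* = 20.9 - 22.5 = -1.6
C1* = sqrt((18.5)^2 + (-5.3)^2) = 19.244
C2* = sqrt((18.8)^2 + (-2.7)^2) = 18.993
Delta C* = 18.993 - 19.244 = -0.25
Delta E = sqrt((-1.6)^2 + (0.3)^2 + (2.6)^2) = 3.07


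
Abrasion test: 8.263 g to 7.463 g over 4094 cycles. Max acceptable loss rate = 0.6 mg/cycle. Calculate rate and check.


Loss = 8.263 - 7.463 = 0.800 g
Rate = 0.800 g / 4094 cycles x 1000 = 0.195 mg/cycle
Max = 0.6 mg/cycle
Passes: Yes


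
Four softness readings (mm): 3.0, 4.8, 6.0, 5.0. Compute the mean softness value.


4.70 mm

Sum = 3.0 + 4.8 + 6.0 + 5.0
Mean = 18.8 / 4 = 4.70 mm


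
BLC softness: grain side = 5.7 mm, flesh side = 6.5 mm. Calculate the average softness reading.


Average = (5.7 + 6.5) / 2
Average = 6.10 mm


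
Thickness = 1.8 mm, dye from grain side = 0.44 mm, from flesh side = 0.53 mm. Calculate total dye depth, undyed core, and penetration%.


Total dyed = 0.97 mm
Undyed core = 0.83 mm
Penetration = 53.9%


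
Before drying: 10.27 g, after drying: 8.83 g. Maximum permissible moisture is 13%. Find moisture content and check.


Moisture content = 14.0%
Acceptable: No

MC = (10.27 - 8.83) / 10.27 x 100 = 14.0%
Maximum: 13%
Acceptable: No


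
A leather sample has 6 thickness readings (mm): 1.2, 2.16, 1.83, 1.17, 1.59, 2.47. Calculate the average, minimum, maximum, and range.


Average = 1.74 mm
Min = 1.17 mm
Max = 2.47 mm
Range = 1.30 mm

Sum = 10.42
Average = 10.42 / 6 = 1.74 mm
Minimum = 1.17 mm
Maximum = 2.47 mm
Range = 2.47 - 1.17 = 1.30 mm


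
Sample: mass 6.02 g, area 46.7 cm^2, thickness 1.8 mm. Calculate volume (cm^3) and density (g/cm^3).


Thickness in cm = 1.8 / 10 = 0.18 cm
Volume = 46.7 x 0.18 = 8.406 cm^3
Density = 6.02 / 8.406 = 0.716 g/cm^3


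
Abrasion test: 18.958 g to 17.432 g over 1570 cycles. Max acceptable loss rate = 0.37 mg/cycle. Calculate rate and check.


Rate = 0.972 mg/cycle
Passes: No

Loss = 18.958 - 17.432 = 1.526 g
Rate = 1.526 g / 1570 cycles x 1000 = 0.972 mg/cycle
Max = 0.37 mg/cycle
Passes: No


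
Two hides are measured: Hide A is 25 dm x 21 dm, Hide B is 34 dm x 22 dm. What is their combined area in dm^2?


Hide A area = 25 x 21 = 525 dm^2
Hide B area = 34 x 22 = 748 dm^2
Total = 525 + 748 = 1273 dm^2


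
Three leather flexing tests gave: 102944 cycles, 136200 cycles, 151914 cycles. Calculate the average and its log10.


Average = 130353 cycles
log10 = 5.12

Average = (102944 + 136200 + 151914) / 3 = 130353 cycles
log10(130353) = 5.12


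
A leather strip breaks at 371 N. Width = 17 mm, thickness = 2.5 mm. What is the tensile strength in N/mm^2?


Cross-sectional area = 17 x 2.5 = 42.5 mm^2
Tensile strength = 371 / 42.5 = 8.73 N/mm^2


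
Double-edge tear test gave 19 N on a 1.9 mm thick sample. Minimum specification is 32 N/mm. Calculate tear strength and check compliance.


Tear strength = 10.0 N/mm
Compliant: No

Tear strength = 19 / 1.9 = 10.0 N/mm
Required minimum = 32 N/mm
Compliant: No


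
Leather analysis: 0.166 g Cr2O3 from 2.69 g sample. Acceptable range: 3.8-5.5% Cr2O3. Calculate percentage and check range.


Cr2O3% = 0.166 / 2.69 x 100 = 6.17%
Acceptable range: 3.8 to 5.5%
Within range: No


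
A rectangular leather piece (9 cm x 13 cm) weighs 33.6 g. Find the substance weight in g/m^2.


Area = 9 x 13 = 117 cm^2
SW = 33.6 / 117 x 10000 = 2871.8 g/m^2


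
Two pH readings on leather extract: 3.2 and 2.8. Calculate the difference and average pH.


Difference = |3.2 - 2.8| = 0.4
Average = (3.2 + 2.8) / 2 = 3.00


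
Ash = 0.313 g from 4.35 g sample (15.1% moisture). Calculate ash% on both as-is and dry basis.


As-is ash = 7.20%
Dry-basis ash = 8.48%

As-is ash% = 0.313 / 4.35 x 100 = 7.20%
Dry mass = 4.35 x (100 - 15.1) / 100 = 3.69315 g
Dry-basis ash% = 0.313 / 3.69315 x 100 = 8.48%


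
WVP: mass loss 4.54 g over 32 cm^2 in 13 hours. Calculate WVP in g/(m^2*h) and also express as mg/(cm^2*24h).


WVP = 4.54 / (32 x 13) x 10000 = 109.13 g/(m^2*h)
Mass loss in mg = 4.54 x 1000 = 4540 mg
Per cm^2 per 24h in mg: 4540 x 24 / (32 x 13) = 108960 / 416 = 261.92 mg/(cm^2*24h)


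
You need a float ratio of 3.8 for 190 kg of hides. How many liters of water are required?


722.0 L

Water = hide weight x target ratio
Water = 190 x 3.8 = 722.0 L


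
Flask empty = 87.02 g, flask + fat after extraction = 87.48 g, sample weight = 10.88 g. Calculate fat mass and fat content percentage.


Fat mass = 0.46 g
Fat content = 4.2%


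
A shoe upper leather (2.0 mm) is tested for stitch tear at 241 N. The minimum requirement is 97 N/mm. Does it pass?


STS = 241 / 2.0 = 120.5 N/mm
Minimum required: 97 N/mm
Passes: Yes


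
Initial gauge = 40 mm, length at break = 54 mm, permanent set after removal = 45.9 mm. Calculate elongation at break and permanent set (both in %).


Elongation at break = (54 - 40) / 40 x 100 = 35.0%
Permanent set = (45.9 - 40) / 40 x 100 = 14.8%


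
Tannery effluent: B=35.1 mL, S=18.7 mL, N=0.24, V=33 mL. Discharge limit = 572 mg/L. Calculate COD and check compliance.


COD = (35.1 - 18.7) x 0.24 x 8000 / 33 = 954.2 mg/L
Limit: 572 mg/L
Compliant: No


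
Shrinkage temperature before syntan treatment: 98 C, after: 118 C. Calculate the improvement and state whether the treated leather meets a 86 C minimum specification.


Improvement = 118 - 98 = 20 C
Spec check: 118 C >= 86 C? Yes


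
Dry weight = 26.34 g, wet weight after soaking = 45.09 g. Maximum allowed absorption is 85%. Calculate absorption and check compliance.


Absorption = 71.2%
Compliant: Yes

WA = (45.09 - 26.34) / 26.34 x 100 = 71.2%
Maximum allowed: 85%
Compliant: Yes


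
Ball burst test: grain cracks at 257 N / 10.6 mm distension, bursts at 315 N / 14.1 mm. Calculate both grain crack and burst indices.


Crack index = 257 / 10.6 = 24.2 N/mm
Burst index = 315 / 14.1 = 22.3 N/mm


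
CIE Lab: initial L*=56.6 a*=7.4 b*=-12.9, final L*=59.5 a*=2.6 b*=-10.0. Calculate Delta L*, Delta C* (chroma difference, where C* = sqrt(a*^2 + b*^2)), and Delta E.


Delta L* = 2.9
Delta C* = -4.54
Delta E = 6.31

Delta L* = 59.5 - 56.6 = 2.9
C1* = sqrt((7.4)^2 + (-12.9)^2) = 14.872
C2* = sqrt((2.6)^2 + (-10.0)^2) = 10.332
Delta C* = 10.332 - 14.872 = -4.54
Delta E = sqrt((2.9)^2 + (-4.8)^2 + (2.9)^2) = 6.31


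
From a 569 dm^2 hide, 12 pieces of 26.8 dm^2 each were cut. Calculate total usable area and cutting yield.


Total usable = 12 x 26.8 = 321.6 dm^2
Yield = 321.6 / 569 x 100 = 56.5%


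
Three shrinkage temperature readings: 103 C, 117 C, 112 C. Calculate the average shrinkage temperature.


110.7 C

Average = (103 + 117 + 112) / 3
Average = 332 / 3 = 110.7 C


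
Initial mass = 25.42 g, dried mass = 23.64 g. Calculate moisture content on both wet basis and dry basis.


Moisture lost = 25.42 - 23.64 = 1.78 g
Wet basis MC = 1.78 / 25.42 x 100 = 7.0%
Dry basis MC = 1.78 / 23.64 x 100 = 7.5%


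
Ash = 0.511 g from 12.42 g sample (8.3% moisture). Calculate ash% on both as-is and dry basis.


As-is ash% = 0.511 / 12.42 x 100 = 4.11%
Dry mass = 12.42 x (100 - 8.3) / 100 = 11.38914 g
Dry-basis ash% = 0.511 / 11.38914 x 100 = 4.49%


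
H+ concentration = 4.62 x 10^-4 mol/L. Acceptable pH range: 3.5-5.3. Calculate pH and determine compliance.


pH = -log10(4.62 x 10^-4) = 3.34
Range: 3.5 to 5.3
Compliant: No


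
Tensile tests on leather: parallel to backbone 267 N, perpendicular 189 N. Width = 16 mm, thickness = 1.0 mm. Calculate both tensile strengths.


Area = 16 x 1.0 = 16.0 mm^2
TS (parallel) = 267 / 16.0 = 16.69 N/mm^2
TS (perpendicular) = 189 / 16.0 = 11.81 N/mm^2


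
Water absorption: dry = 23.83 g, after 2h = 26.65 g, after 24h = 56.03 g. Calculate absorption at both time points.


WA (2h) = (26.65 - 23.83) / 23.83 x 100 = 11.8%
WA (24h) = (56.03 - 23.83) / 23.83 x 100 = 135.1%
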